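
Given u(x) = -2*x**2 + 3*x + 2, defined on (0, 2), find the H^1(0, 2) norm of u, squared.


||u||_{H^1}^2 = 374/15

The H^1 norm (squared) on an interval (0, L) is
  ||u||_{H^1}^2 = ∫_0^L u(x)^2 dx + ∫_0^L u'(x)^2 dx.
Compute u'(x) = 3 - 4*x.
Then u(x)^2 = 4*x**4 - 12*x**3 + x**2 + 12*x + 4 and u'(x)^2 = 16*x**2 - 24*x + 9.
Integrate each monomial from 0 to 2 using ∫_0^2 c·x^n dx = c·2^(n+1)/(n+1):
  ∫_0^2 u(x)^2 dx = ∫_0^2 (4*x^4 - 12*x^3 + x^2 + 12*x + 4) dx. Term by term:
    ∫_0^2 4*x^4 dx = 128/5;  ∫_0^2 -12*x^3 dx = -48;  ∫_0^2 x^2 dx = 8/3;
    ∫_0^2 12*x dx = 24;  ∫_0^2 4 dx = 8.
  Sum: 128/5 − 48 + 8/3 + 24 + 8 = 184/15.
  ∫_0^2 u'(x)^2 dx = ∫_0^2 (16*x^2 - 24*x + 9) dx. Term by term:
    ∫_0^2 16*x^2 dx = 128/3;  ∫_0^2 -24*x dx = -48;  ∫_0^2 9 dx = 18.
  Sum: 128/3 − 48 + 18 = 38/3.
Adding: ||u||_{H^1}^2 = 184/15 + 38/3 = 374/15.


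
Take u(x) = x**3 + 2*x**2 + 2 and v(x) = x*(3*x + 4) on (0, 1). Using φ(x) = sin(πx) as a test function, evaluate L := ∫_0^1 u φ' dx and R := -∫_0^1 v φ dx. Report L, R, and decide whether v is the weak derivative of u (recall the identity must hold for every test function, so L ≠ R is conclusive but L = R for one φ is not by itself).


LHS = -7/π + 12/π^3, RHS = -7/π + 12/π^3. Yes, v = u' weakly.

u(x) = x**3 + 2*x**2 + 2, classical derivative u'(x) = 3*x**2 + 4*x.
φ(x) = sin(πx), so φ'(x) = π*cos(π*x).
Note φ(0) = φ(1) = 0, so the boundary term u·φ vanishes.
LHS = ∫_0^1 u(x) φ'(x) dx = ∫_0^1 (π*x^3*cos(π*x) + 2*π*x^2*cos(π*x) + 2*π*cos(π*x)) dx. Term by term:
  ∫_0^1 2*π*cos(π*x) dx = 0;  ∫_0^1 π*x^3*cos(π*x) dx = -3/π + 12/π^3;  ∫_0^1 2*π*x^2*cos(π*x) dx = -4/π.
Sum: 0 + -3/π + 12/π^3 − 4/π = -7/π + 12/π^3.
So LHS = -7/π + 12/π^3.
∫_0^1 v(x) φ(x) dx = ∫_0^1 (3*x^2*sin(π*x) + 4*x*sin(π*x)) dx. Term by term:
  ∫_0^1 3*x^2*sin(π*x) dx = -12/π^3 + 3/π;  ∫_0^1 4*x*sin(π*x) dx = 4/π.
Sum: -12/π^3 + 3/π + 4/π = -12/π^3 + 7/π.
So RHS = -∫_0^1 v(x) φ(x) dx = -7/π + 12/π^3.
LHS = RHS, so the identity holds for this test φ.
Moreover u is smooth here and v(x) = u'(x) = 3*x**2 + 4*x pointwise, so the identity holds for every test function. Hence v is the weak derivative of u.


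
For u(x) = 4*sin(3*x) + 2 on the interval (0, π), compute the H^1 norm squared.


||u||_{H^1(0,π)}^2 = 32/3 + 84*π

u'(x) = 12*cos(3*x).
Expand u² and (u')² and integrate term by term on (0, π), using: for integers n ≥ 1, ∫_0^π sin²(nx) dx = ∫_0^π cos²(nx) dx = π/2; for n ≠ n', ∫_0^π sin(nx)sin(n'x) dx = ∫_0^π cos(nx)cos(n'x) dx = 0; and by product-to-sum, ∫_0^π sin(nx)cos(n'x) dx = ½∫_0^π [sin((n+n')x) + sin((n−n')x)] dx, which is 0 when n+n' is even and 2n/(n²−n'²) when n+n' is odd (it need not vanish on (0, π)). For the constant mode: ∫_0^π 1 dx = π, ∫_0^π cos(nx) dx = 0, ∫_0^π sin(nx) dx = (1−(−1)^n)/n.
  u² squared terms: (2)²·∫1 dx = 4·π = 4*π;  (4)²·∫sin(3x)² dx = 16·π/2 = 8*π.
  u² cross terms: 2·(2)·(4)·∫1·sin(3x) dx = 16·(2/3) = 32/3.
  So ∫_0^π u² dx = 4*π + 8*π + 32/3 = 32/3 + 12*π.
  (u')² squared terms: (12)²·∫cos(3x)² dx = 144·π/2 = 72*π.
  So ∫_0^π (u')² dx = 72*π.
||u||_{H^1}^2 = (32/3 + 12*π) + (72*π) = 32/3 + 84*π.


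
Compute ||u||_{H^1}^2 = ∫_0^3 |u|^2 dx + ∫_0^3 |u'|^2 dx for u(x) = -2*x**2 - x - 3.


||u||_{H^1}^2 = 3147/5

The H^1 norm (squared) on an interval (0, L) is
  ||u||_{H^1}^2 = ∫_0^L u(x)^2 dx + ∫_0^L u'(x)^2 dx.
Compute u'(x) = -4*x - 1.
Then u(x)^2 = 4*x**4 + 4*x**3 + 13*x**2 + 6*x + 9 and u'(x)^2 = 16*x**2 + 8*x + 1.
Integrate each monomial from 0 to 3 using ∫_0^3 c·x^n dx = c·3^(n+1)/(n+1):
  ∫_0^3 u(x)^2 dx = ∫_0^3 (4*x^4 + 4*x^3 + 13*x^2 + 6*x + 9) dx. Term by term:
    ∫_0^3 4*x^4 dx = 972/5;  ∫_0^3 4*x^3 dx = 81;  ∫_0^3 13*x^2 dx = 117;
    ∫_0^3 6*x dx = 27;  ∫_0^3 9 dx = 27.
  Sum: 972/5 + 81 + 117 + 27 + 27 = 2232/5.
  ∫_0^3 u'(x)^2 dx = ∫_0^3 (16*x^2 + 8*x + 1) dx. Term by term:
    ∫_0^3 16*x^2 dx = 144;  ∫_0^3 8*x dx = 36;  ∫_0^3 1 dx = 3.
  Sum: 144 + 36 + 3 = 183.
Adding: ||u||_{H^1}^2 = 2232/5 + 183 = 3147/5.


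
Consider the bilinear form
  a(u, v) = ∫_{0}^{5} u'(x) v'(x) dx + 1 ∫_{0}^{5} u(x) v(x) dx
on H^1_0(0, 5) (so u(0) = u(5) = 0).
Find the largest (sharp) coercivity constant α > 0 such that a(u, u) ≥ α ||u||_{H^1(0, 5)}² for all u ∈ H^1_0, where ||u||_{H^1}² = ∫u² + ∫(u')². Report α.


α = 1

Coercivity of a(·,·) on H^1_0(0, 5) means a(u, u) ≥ α ||u||_{H^1}² for every u ∈ H^1_0.
The interval has length L = 5, and Poincaré/coercivity depend only on L. Here a(u, u) = ∫(u')² + (1)·∫u².
Here c = 1 ≥ 1, so a(u,u) = ∫(u')² + c∫u² ≥ ∫(u')² + ∫u² = ||u||_{H^1}², i.e. α = 1 works. No larger α is possible: a(u,u) ≥ α||u||_{H^1}² means (1−α)∫(u')² ≥ (α−c)∫u², and for the modes u_n = sin(nπ(x−x₀)/L) (x₀ the left endpoint) one has ∫u_n²/∫(u_n')² = (L/(nπ))² → 0, so a(u_n,u_n)/||u_n||_{H^1}² → 1. Hence the optimal constant is α = 1.
Therefore α = 1.


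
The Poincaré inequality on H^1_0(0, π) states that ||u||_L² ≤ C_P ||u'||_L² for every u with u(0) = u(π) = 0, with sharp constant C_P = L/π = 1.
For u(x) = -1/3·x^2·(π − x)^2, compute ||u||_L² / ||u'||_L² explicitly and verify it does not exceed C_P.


||u||_L² / ||u'||_L² = sqrt(3)*π/6 < C_P = 1.

u(x) = -1/3·x^2·(π − x)^2, so u'(x) = 2*x*(x*(π - x) - (x - π)^2)/3.
u(x) = -1/3·x^2·(π − x)^2 vanishes at x = 0 and x = π, so u ∈ H^1_0(0, π). Differentiate via the product rule and integrate the resulting polynomials term by term.
  ∫_0^π u² dx = ∫_0^π (x^8/9 - 4*π*x^7/9 + 2*π^2*x^6/3 - 4*π^3*x^5/9 + π^4*x^4/9) dx. Term by term:
    ∫_0^π x^8/9 dx = π^9/81;  ∫_0^π -4*π*x^7/9 dx = -π^9/18;  ∫_0^π 2*π^2*x^6/3 dx = 2*π^9/21;
    ∫_0^π -4*π^3*x^5/9 dx = -2*π^9/27;  ∫_0^π π^4*x^4/9 dx = π^9/45.
  Sum: π^9/81 − π^9/18 + 2*π^9/21 − 2*π^9/27 + π^9/45 = π^9/5670.
  ∫_0^π (u')² dx = ∫_0^π (16*x^6/9 - 16*π*x^5/3 + 52*π^2*x^4/9 - 8*π^3*x^3/3 + 4*π^4*x^2/9) dx. Term by term:
    ∫_0^π 16*x^6/9 dx = 16*π^7/63;  ∫_0^π -16*π*x^5/3 dx = -8*π^7/9;  ∫_0^π 52*π^2*x^4/9 dx = 52*π^7/45;
    ∫_0^π -8*π^3*x^3/3 dx = -2*π^7/3;  ∫_0^π 4*π^4*x^2/9 dx = 4*π^7/27.
  Sum: 16*π^7/63 − 8*π^7/9 + 52*π^7/45 − 2*π^7/3 + 4*π^7/27 = 2*π^7/945.
∫_0^π u² dx = π^9/5670, so ||u||_L² = sqrt(70)*π^(9/2)/630.
∫_0^π (u')² dx = 2*π^7/945, so ||u'||_L² = sqrt(210)*π^(7/2)/315.
Ratio ||u||_L² / ||u'||_L² = sqrt(3)*π/6.
Sharp Poincaré constant on H^1_0(0, π) is C_P = L/π = 1, achieved by sin(x).
A polynomial bump cannot attain the sharp Poincaré constant (only the first sine eigenfunction does), so the ratio is strictly less than C_P, consistent with ||u||_L² ≤ C_P ||u'||_L².


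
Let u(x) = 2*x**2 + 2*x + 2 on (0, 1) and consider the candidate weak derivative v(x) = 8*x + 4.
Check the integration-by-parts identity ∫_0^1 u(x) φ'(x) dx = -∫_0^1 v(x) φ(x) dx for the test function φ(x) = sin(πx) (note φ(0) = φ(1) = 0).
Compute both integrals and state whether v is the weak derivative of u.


LHS = -8/π, RHS = -16/π. No, v is not the weak derivative of u.

u(x) = 2*x**2 + 2*x + 2, classical derivative u'(x) = 4*x + 2.
φ(x) = sin(πx), so φ'(x) = π*cos(π*x).
Note φ(0) = φ(1) = 0, so the boundary term u·φ vanishes.
LHS = ∫_0^1 u(x) φ'(x) dx = ∫_0^1 (2*π*x^2*cos(π*x) + 2*π*x*cos(π*x) + 2*π*cos(π*x)) dx. Term by term:
  ∫_0^1 2*π*cos(π*x) dx = 0;  ∫_0^1 2*π*x*cos(π*x) dx = -4/π;  ∫_0^1 2*π*x^2*cos(π*x) dx = -4/π.
Sum: 0 − 4/π − 4/π = -8/π.
So LHS = -8/π.
∫_0^1 v(x) φ(x) dx = ∫_0^1 (8*x*sin(π*x) + 4*sin(π*x)) dx. Term by term:
  ∫_0^1 4*sin(π*x) dx = 8/π;  ∫_0^1 8*x*sin(π*x) dx = 8/π.
Sum: 8/π + 8/π = 16/π.
So RHS = -∫_0^1 v(x) φ(x) dx = -16/π.
LHS − RHS = 8/π ≠ 0, so the identity fails.
(For a valid weak derivative the identity must hold for EVERY test function, in particular this one. The failure shows v is NOT the weak derivative of u.)
Correct weak derivative would be u'(x) = 4*x + 2.


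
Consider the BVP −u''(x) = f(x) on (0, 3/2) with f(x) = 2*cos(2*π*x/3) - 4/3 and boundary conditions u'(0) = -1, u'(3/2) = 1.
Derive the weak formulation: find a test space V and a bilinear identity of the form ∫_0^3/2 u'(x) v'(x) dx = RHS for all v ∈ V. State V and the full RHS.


V = H^1(0, 3/2) (v unrestricted at boundary; u is determined up to an additive constant); weak form: ∫_0^3/2 u'v' dx = ∫_0^3/2 (2*cos(2*π*x/3) - 4/3) v dx + v(3/2) + v(0) for all v ∈ V.

Multiply both sides by a test function v and integrate from 0 to 3/2:
  ∫_0^3/2 −u''(x) v(x) dx = ∫_0^3/2 f(x) v(x) dx.
Integrate the LHS by parts once:
  ∫_0^3/2 −u'' v dx = −[u'(x) v(x)]_0^3/2 + ∫_0^3/2 u'(x) v'(x) dx.
Thus ∫_0^3/2 u'(x) v'(x) dx = ∫_0^3/2 f(x) v(x) dx + [u'(x) v(x)]_0^3/2.
Choose V so that boundary terms are either known or forced to vanish.
u has inhomogeneous Neumann u'(0) = -1, u'(3/2) = 1. [u' v]_0^3/2 = (1)·v(3/2) − (-1)·v(0) = v(3/2) + v(0). Take V = H^1(0, 3/2); boundary term becomes part of RHS.
Weak formulation: find u (satisfying any essential BC) such that ∫_0^3/2 u'(x) v'(x) dx = ∫_0^3/2 f v dx + v(3/2) + v(0) for all v ∈ V (Neumann data are natural BCs: they enter the RHS as boundary terms).
Substituting f(x) = 2*cos(2*π*x/3) - 4/3, the right-hand side is ∫_0^3/2 (2*cos(2*π*x/3) - 4/3) v dx + v(3/2) + v(0).
Compatibility check (pure Neumann): taking v ≡ 1 ∈ V gives 0 = ∫_0^3/2 f dx + (1) − (-1), i.e. ∫_0^3/2 f dx must equal u'(0) − u'(3/2) = -2. Indeed ∫_0^3/2 (2*cos(2*π*x/3) - 4/3) dx = -2, so the data are compatible. The solution is then unique only up to an additive constant (fix it e.g. by requiring ∫_0^3/2 u dx = 0).


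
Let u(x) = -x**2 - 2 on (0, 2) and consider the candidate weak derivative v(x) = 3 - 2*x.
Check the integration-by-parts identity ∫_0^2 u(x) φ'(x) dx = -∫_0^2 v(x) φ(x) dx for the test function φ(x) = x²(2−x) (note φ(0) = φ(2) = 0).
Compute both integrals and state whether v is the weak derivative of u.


LHS = 16/5, RHS = -4/5. No, v is not the weak derivative of u.

u(x) = -x**2 - 2, classical derivative u'(x) = -2*x.
φ(x) = x²(2−x), so φ'(x) = x*(4 - 3*x).
Note φ(0) = φ(2) = 0, so the boundary term u·φ vanishes.
LHS = ∫_0^2 u(x) φ'(x) dx = ∫_0^2 (3*x^4 - 4*x^3 + 6*x^2 - 8*x) dx. Term by term:
  ∫_0^2 3*x^4 dx = 96/5;  ∫_0^2 -4*x^3 dx = -16;  ∫_0^2 6*x^2 dx = 16;
  ∫_0^2 -8*x dx = -16.
Sum: 96/5 − 16 + 16 − 16 = 16/5.
So LHS = 16/5.
∫_0^2 v(x) φ(x) dx = ∫_0^2 (2*x^4 - 7*x^3 + 6*x^2) dx. Term by term:
  ∫_0^2 2*x^4 dx = 64/5;  ∫_0^2 -7*x^3 dx = -28;  ∫_0^2 6*x^2 dx = 16.
Sum: 64/5 − 28 + 16 = 4/5.
So RHS = -∫_0^2 v(x) φ(x) dx = -4/5.
LHS − RHS = 4 ≠ 0, so the identity fails.
(For a valid weak derivative the identity must hold for EVERY test function, in particular this one. The failure shows v is NOT the weak derivative of u.)
Correct weak derivative would be u'(x) = -2*x.


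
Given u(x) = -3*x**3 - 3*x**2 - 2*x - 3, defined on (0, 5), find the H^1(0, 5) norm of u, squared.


||u||_{H^1}^2 = 9956755/42

The H^1 norm (squared) on an interval (0, L) is
  ||u||_{H^1}^2 = ∫_0^L u(x)^2 dx + ∫_0^L u'(x)^2 dx.
Compute u'(x) = -9*x**2 - 6*x - 2.
Then u(x)^2 = 9*x**6 + 18*x**5 + 21*x**4 + 30*x**3 + 22*x**2 + 12*x + 9 and u'(x)^2 = 81*x**4 + 108*x**3 + 72*x**2 + 24*x + 4.
Integrate each monomial from 0 to 5 using ∫_0^5 c·x^n dx = c·5^(n+1)/(n+1):
  ∫_0^5 u(x)^2 dx = ∫_0^5 (9*x^6 + 18*x^5 + 21*x^4 + 30*x^3 + 22*x^2 + 12*x + 9) dx. Term by term:
    ∫_0^5 9*x^6 dx = 703125/7;  ∫_0^5 18*x^5 dx = 46875;  ∫_0^5 21*x^4 dx = 13125;
    ∫_0^5 30*x^3 dx = 9375/2;  ∫_0^5 22*x^2 dx = 2750/3;  ∫_0^5 12*x dx = 150;
    ∫_0^5 9 dx = 45.
  Sum: 703125/7 + 46875 + 13125 + 9375/2 + 2750/3 + 150 + 45 = 6982315/42.
  ∫_0^5 u'(x)^2 dx = ∫_0^5 (81*x^4 + 108*x^3 + 72*x^2 + 24*x + 4) dx. Term by term:
    ∫_0^5 81*x^4 dx = 50625;  ∫_0^5 108*x^3 dx = 16875;  ∫_0^5 72*x^2 dx = 3000;
    ∫_0^5 24*x dx = 300;  ∫_0^5 4 dx = 20.
  Sum: 50625 + 16875 + 3000 + 300 + 20 = 70820.
Adding: ||u||_{H^1}^2 = 6982315/42 + 70820 = 9956755/42.


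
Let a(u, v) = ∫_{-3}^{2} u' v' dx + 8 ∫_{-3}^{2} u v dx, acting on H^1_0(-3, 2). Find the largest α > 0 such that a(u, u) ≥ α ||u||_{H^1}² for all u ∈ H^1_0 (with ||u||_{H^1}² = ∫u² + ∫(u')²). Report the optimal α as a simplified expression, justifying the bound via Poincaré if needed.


α = 1

Coercivity of a(·,·) on H^1_0(-3, 2) means a(u, u) ≥ α ||u||_{H^1}² for every u ∈ H^1_0.
The interval has length L = 5, and Poincaré/coercivity depend only on L. Here a(u, u) = ∫(u')² + (8)·∫u².
Here c = 8 ≥ 1, so a(u,u) = ∫(u')² + c∫u² ≥ ∫(u')² + ∫u² = ||u||_{H^1}², i.e. α = 1 works. No larger α is possible: a(u,u) ≥ α||u||_{H^1}² means (1−α)∫(u')² ≥ (α−c)∫u², and for the modes u_n = sin(nπ(x−x₀)/L) (x₀ the left endpoint) one has ∫u_n²/∫(u_n')² = (L/(nπ))² → 0, so a(u_n,u_n)/||u_n||_{H^1}² → 1. Hence the optimal constant is α = 1.
Therefore α = 1.


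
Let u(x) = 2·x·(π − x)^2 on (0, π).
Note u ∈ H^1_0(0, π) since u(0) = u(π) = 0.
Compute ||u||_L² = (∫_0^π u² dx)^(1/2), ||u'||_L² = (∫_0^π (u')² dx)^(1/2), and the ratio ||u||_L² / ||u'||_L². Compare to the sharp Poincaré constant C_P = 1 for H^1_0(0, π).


||u||_L² / ||u'||_L² = sqrt(14)*π/14 < C_P = 1.

u(x) = 2·x·(π − x)^2, so u'(x) = 2*(x - π)*(3*x - π).
u(x) = 2·x·(π − x)^2 vanishes at x = 0 and x = π, so u ∈ H^1_0(0, π). Differentiate via the product rule and integrate the resulting polynomials term by term.
  ∫_0^π u² dx = ∫_0^π (4*x^6 - 16*π*x^5 + 24*π^2*x^4 - 16*π^3*x^3 + 4*π^4*x^2) dx. Term by term:
    ∫_0^π 4*x^6 dx = 4*π^7/7;  ∫_0^π -16*π*x^5 dx = -8*π^7/3;  ∫_0^π 24*π^2*x^4 dx = 24*π^7/5;
    ∫_0^π -16*π^3*x^3 dx = -4*π^7;  ∫_0^π 4*π^4*x^2 dx = 4*π^7/3.
  Sum: 4*π^7/7 − 8*π^7/3 + 24*π^7/5 − 4*π^7 + 4*π^7/3 = 4*π^7/105.
  ∫_0^π (u')² dx = ∫_0^π (36*x^4 - 96*π*x^3 + 88*π^2*x^2 - 32*π^3*x + 4*π^4) dx. Term by term:
    ∫_0^π 36*x^4 dx = 36*π^5/5;  ∫_0^π -96*π*x^3 dx = -24*π^5;  ∫_0^π 88*π^2*x^2 dx = 88*π^5/3;
    ∫_0^π -32*π^3*x dx = -16*π^5;  ∫_0^π 4*π^4 dx = 4*π^5.
  Sum: 36*π^5/5 − 24*π^5 + 88*π^5/3 − 16*π^5 + 4*π^5 = 8*π^5/15.
∫_0^π u² dx = 4*π^7/105, so ||u||_L² = 2*sqrt(105)*π^(7/2)/105.
∫_0^π (u')² dx = 8*π^5/15, so ||u'||_L² = 2*sqrt(30)*π^(5/2)/15.
Ratio ||u||_L² / ||u'||_L² = sqrt(14)*π/14.
Sharp Poincaré constant on H^1_0(0, π) is C_P = L/π = 1, achieved by sin(x).
A polynomial bump cannot attain the sharp Poincaré constant (only the first sine eigenfunction does), so the ratio is strictly less than C_P, consistent with ||u||_L² ≤ C_P ||u'||_L².


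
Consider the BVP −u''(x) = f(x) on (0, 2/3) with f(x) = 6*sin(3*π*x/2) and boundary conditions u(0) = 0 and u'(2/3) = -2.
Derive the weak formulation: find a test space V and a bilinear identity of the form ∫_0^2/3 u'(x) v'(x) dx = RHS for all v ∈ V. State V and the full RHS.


V = {v ∈ H^1(0, 2/3) : v(0) = 0} (test functions vanish at x = 0 where u is specified); weak form: ∫_0^2/3 u'v' dx = ∫_0^2/3 (6*sin(3*π*x/2)) v dx − 2·v(2/3) for all v ∈ V.

Multiply both sides by a test function v and integrate from 0 to 2/3:
  ∫_0^2/3 −u''(x) v(x) dx = ∫_0^2/3 f(x) v(x) dx.
Integrate the LHS by parts once:
  ∫_0^2/3 −u'' v dx = −[u'(x) v(x)]_0^2/3 + ∫_0^2/3 u'(x) v'(x) dx.
Thus ∫_0^2/3 u'(x) v'(x) dx = ∫_0^2/3 f(x) v(x) dx + [u'(x) v(x)]_0^2/3.
Choose V so that boundary terms are either known or forced to vanish.
Mixed BC: u(0) = 0 (Dirichlet) and u'(2/3) = -2 (Neumann). Define V = {v ∈ H^1(0, 2/3) : v(0) = 0}. Then [u' v]_0^2/3 = u'(2/3)·v(2/3) − u'(0)·0 = − 2·v(2/3).
Weak formulation: find u (satisfying any essential BC) such that ∫_0^2/3 u'(x) v'(x) dx = ∫_0^2/3 f v dx − 2·v(2/3) for all v ∈ V (Dirichlet at 0 absorbed into V; Neumann datum at x = 2/3 contributes the boundary term).
Substituting f(x) = 6*sin(3*π*x/2), the right-hand side is ∫_0^2/3 (6*sin(3*π*x/2)) v dx − 2·v(2/3).


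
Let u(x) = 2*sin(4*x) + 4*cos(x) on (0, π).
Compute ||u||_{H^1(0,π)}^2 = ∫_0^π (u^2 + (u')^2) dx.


||u||_{H^1(0,π)}^2 = 256/15 + 50*π

u'(x) = -4*sin(x) + 8*cos(4*x).
Expand u² and (u')² and integrate term by term on (0, π), using: for integers n ≥ 1, ∫_0^π sin²(nx) dx = ∫_0^π cos²(nx) dx = π/2; for n ≠ n', ∫_0^π sin(nx)sin(n'x) dx = ∫_0^π cos(nx)cos(n'x) dx = 0; and by product-to-sum, ∫_0^π sin(nx)cos(n'x) dx = ½∫_0^π [sin((n+n')x) + sin((n−n')x)] dx, which is 0 when n+n' is even and 2n/(n²−n'²) when n+n' is odd (it need not vanish on (0, π)).
  u² squared terms: (2)²·∫sin(4x)² dx = 4·π/2 = 2*π;  (4)²·∫cos(x)² dx = 16·π/2 = 8*π.
  u² cross terms: 2·(2)·(4)·∫sin(4x)·cos(x) dx = 16·(8/15) = 128/15.
  So ∫_0^π u² dx = 2*π + 8*π + 128/15 = 128/15 + 10*π.
  (u')² squared terms: (-4)²·∫sin(x)² dx = 16·π/2 = 8*π;  (8)²·∫cos(4x)² dx = 64·π/2 = 32*π.
  (u')² cross terms: 2·(-4)·(8)·∫sin(x)·cos(4x) dx = -64·(-2/15) = 128/15.
  So ∫_0^π (u')² dx = 8*π + 32*π + 128/15 = 128/15 + 40*π.
||u||_{H^1}^2 = (128/15 + 10*π) + (128/15 + 40*π) = 256/15 + 50*π.


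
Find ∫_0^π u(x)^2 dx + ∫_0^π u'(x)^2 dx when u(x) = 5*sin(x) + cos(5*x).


||u||_{H^1(0,π)}^2 = 38*π

u'(x) = -5*sin(5*x) + 5*cos(x).
Expand u² and (u')² and integrate term by term on (0, π), using: for integers n ≥ 1, ∫_0^π sin²(nx) dx = ∫_0^π cos²(nx) dx = π/2; for n ≠ n', ∫_0^π sin(nx)sin(n'x) dx = ∫_0^π cos(nx)cos(n'x) dx = 0; and by product-to-sum, ∫_0^π sin(nx)cos(n'x) dx = ½∫_0^π [sin((n+n')x) + sin((n−n')x)] dx, which is 0 when n+n' is even and 2n/(n²−n'²) when n+n' is odd (it need not vanish on (0, π)).
  u² squared terms: (5)²·∫sin(x)² dx = 25·π/2 = 25*π/2;  (1)²·∫cos(5x)² dx = 1·π/2 = π/2.
  u² cross terms: 2·(5)·(1)·∫sin(x)·cos(5x) dx = 10·(0) = 0.
  So ∫_0^π u² dx = 25*π/2 + π/2 + 0 = 13*π.
  (u')² squared terms: (-5)²·∫sin(5x)² dx = 25·π/2 = 25*π/2;  (5)²·∫cos(x)² dx = 25·π/2 = 25*π/2.
  (u')² cross terms: 2·(-5)·(5)·∫sin(5x)·cos(x) dx = -50·(0) = 0.
  So ∫_0^π (u')² dx = 25*π/2 + 25*π/2 + 0 = 25*π.
||u||_{H^1}^2 = (13*π) + (25*π) = 38*π.


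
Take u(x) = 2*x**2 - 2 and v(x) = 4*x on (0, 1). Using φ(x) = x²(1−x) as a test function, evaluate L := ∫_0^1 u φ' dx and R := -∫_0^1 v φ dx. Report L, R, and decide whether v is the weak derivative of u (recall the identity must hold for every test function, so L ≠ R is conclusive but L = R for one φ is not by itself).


LHS = -1/5, RHS = -1/5. Yes, v = u' weakly.

u(x) = 2*x**2 - 2, classical derivative u'(x) = 4*x.
φ(x) = x²(1−x), so φ'(x) = x*(2 - 3*x).
Note φ(0) = φ(1) = 0, so the boundary term u·φ vanishes.
LHS = ∫_0^1 u(x) φ'(x) dx = ∫_0^1 (-6*x^4 + 4*x^3 + 6*x^2 - 4*x) dx. Term by term:
  ∫_0^1 -6*x^4 dx = -6/5;  ∫_0^1 4*x^3 dx = 1;  ∫_0^1 6*x^2 dx = 2;
  ∫_0^1 -4*x dx = -2.
Sum: -6/5 + 1 + 2 − 2 = -1/5.
So LHS = -1/5.
∫_0^1 v(x) φ(x) dx = ∫_0^1 (-4*x^4 + 4*x^3) dx. Term by term:
  ∫_0^1 -4*x^4 dx = -4/5;  ∫_0^1 4*x^3 dx = 1.
Sum: -4/5 + 1 = 1/5.
So RHS = -∫_0^1 v(x) φ(x) dx = -1/5.
LHS = RHS, so the identity holds for this test φ.
Moreover u is smooth here and v(x) = u'(x) = 4*x pointwise, so the identity holds for every test function. Hence v is the weak derivative of u.


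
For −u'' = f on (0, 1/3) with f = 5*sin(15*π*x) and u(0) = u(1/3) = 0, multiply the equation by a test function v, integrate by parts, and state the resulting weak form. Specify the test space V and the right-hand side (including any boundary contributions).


V = H^1_0(0, 1/3) (so v(0) = v(1/3) = 0); weak form: ∫_0^1/3 u'v' dx = ∫_0^1/3 (5*sin(15*π*x)) v dx for all v ∈ V.

Multiply both sides by a test function v and integrate from 0 to 1/3:
  ∫_0^1/3 −u''(x) v(x) dx = ∫_0^1/3 f(x) v(x) dx.
Integrate the LHS by parts once:
  ∫_0^1/3 −u'' v dx = −[u'(x) v(x)]_0^1/3 + ∫_0^1/3 u'(x) v'(x) dx.
Thus ∫_0^1/3 u'(x) v'(x) dx = ∫_0^1/3 f(x) v(x) dx + [u'(x) v(x)]_0^1/3.
Choose V so that boundary terms are either known or forced to vanish.
u is Dirichlet: u(0) = u(1/3) = 0. Let V = H^1_0(0, 1/3); then v(0) = v(1/3) = 0, and [u' v]_0^1/3 = 0.
Weak formulation: find u (satisfying any essential BC) such that ∫_0^1/3 u'(x) v'(x) dx = ∫_0^1/3 f v dx for all v ∈ V.
Substituting f(x) = 5*sin(15*π*x), the right-hand side is ∫_0^1/3 (5*sin(15*π*x)) v dx.


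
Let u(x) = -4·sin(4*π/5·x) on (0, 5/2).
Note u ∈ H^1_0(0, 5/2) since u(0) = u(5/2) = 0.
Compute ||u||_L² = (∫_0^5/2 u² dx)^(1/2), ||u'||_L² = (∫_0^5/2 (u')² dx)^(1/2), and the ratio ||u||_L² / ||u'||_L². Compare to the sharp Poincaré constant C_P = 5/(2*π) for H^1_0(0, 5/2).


||u||_L² / ||u'||_L² = 5/(4*π) < C_P = 5/(2*π).

u(x) = -4·sin(4*π/5·x), so u'(x) = -16*π*cos(4*π*x/5)/5.
Writing u(x) = A·sin(kπx/L) with A = -4 and k = 2, use ∫_0^L sin²(kπx/L) dx = L/2 and ∫_0^L cos²(kπx/L) dx = L/2.
u² = 16·sin²(4*π/5·x) and (u')² = 256*π^2/25·cos²(4*π/5·x), and each of sin², cos² integrates to L/2 = 5/4 over (0, 5/2).
∫_0^5/2 u² dx = 20, so ||u||_L² = 2*sqrt(5).
∫_0^5/2 (u')² dx = 64*π^2/5, so ||u'||_L² = 8*sqrt(5)*π/5.
Ratio ||u||_L² / ||u'||_L² = 5/(4*π).
Sharp Poincaré constant on H^1_0(0, 5/2) is C_P = L/π = 5/(2*π), achieved by sin(2*π/5·x).
This is the k = 2 harmonic; the ratio L/(kπ) is strictly less than C_P = L/π, consistent with the sharp inequality ||u||_L² ≤ C_P ||u'||_L².


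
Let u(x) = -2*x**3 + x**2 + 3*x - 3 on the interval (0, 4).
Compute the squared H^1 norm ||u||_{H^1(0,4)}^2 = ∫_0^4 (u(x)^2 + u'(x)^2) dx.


||u||_{H^1}^2 = 226232/21

The H^1 norm (squared) on an interval (0, L) is
  ||u||_{H^1}^2 = ∫_0^L u(x)^2 dx + ∫_0^L u'(x)^2 dx.
Compute u'(x) = -6*x**2 + 2*x + 3.
Then u(x)^2 = 4*x**6 - 4*x**5 - 11*x**4 + 18*x**3 + 3*x**2 - 18*x + 9 and u'(x)^2 = 36*x**4 - 24*x**3 - 32*x**2 + 12*x + 9.
Integrate each monomial from 0 to 4 using ∫_0^4 c·x^n dx = c·4^(n+1)/(n+1):
  ∫_0^4 u(x)^2 dx = ∫_0^4 (4*x^6 - 4*x^5 - 11*x^4 + 18*x^3 + 3*x^2 - 18*x + 9) dx. Term by term:
    ∫_0^4 4*x^6 dx = 65536/7;  ∫_0^4 -4*x^5 dx = -8192/3;  ∫_0^4 -11*x^4 dx = -11264/5;
    ∫_0^4 18*x^3 dx = 1152;  ∫_0^4 3*x^2 dx = 64;  ∫_0^4 -18*x dx = -144;
    ∫_0^4 9 dx = 36.
  Sum: 65536/7 − 8192/3 − 11264/5 + 1152 + 64 − 144 + 36 = 576116/105.
  ∫_0^4 u'(x)^2 dx = ∫_0^4 (36*x^4 - 24*x^3 - 32*x^2 + 12*x + 9) dx. Term by term:
    ∫_0^4 36*x^4 dx = 36864/5;  ∫_0^4 -24*x^3 dx = -1536;  ∫_0^4 -32*x^2 dx = -2048/3;
    ∫_0^4 12*x dx = 96;  ∫_0^4 9 dx = 36.
  Sum: 36864/5 − 1536 − 2048/3 + 96 + 36 = 79292/15.
Adding: ||u||_{H^1}^2 = 576116/105 + 79292/15 = 226232/21.


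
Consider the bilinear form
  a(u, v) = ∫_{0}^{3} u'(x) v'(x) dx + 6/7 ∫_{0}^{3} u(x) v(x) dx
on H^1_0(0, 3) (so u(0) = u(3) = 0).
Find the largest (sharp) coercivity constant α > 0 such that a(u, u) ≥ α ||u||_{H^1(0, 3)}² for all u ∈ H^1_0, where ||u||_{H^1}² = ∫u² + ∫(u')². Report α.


α = (54/7 + π^2)/(9 + π^2)

Coercivity of a(·,·) on H^1_0(0, 3) means a(u, u) ≥ α ||u||_{H^1}² for every u ∈ H^1_0.
The interval has length L = 3, and Poincaré/coercivity depend only on L. Here a(u, u) = ∫(u')² + (6/7)·∫u².
Here 0 < c = 6/7 < 1. The condition a(u,u) ≥ α||u||_{H^1}² reads (1−α)∫(u')² ≥ (α−c)∫u². Any admissible α is ≤ 1 (rapidly oscillating u have ∫u²/∫(u')² → 0), and α = 1 would force 0 ≥ (1−c)∫u², impossible since c < 1; so 1−α > 0. By the sharp Poincaré inequality on H^1_0 of an interval of length L, ∫(u')² ≥ (π/L)²∫u² with equality for the first sine mode sin(π(x−x₀)/L) (x₀ the left endpoint), so the inequality holds for all u iff (1−α)(π/L)² ≥ α − c, i.e. α ≤ ((π/L)² + c)/((π/L)² + 1) = (1 + c(L/π)²)/(1 + (L/π)²). With (π/L)² = π^2/9 and c = 6/7, the largest admissible constant is α = ((π/L)² + c)/((π/L)² + 1).
Simplifying, α = (54/7 + π^2)/(9 + π^2).


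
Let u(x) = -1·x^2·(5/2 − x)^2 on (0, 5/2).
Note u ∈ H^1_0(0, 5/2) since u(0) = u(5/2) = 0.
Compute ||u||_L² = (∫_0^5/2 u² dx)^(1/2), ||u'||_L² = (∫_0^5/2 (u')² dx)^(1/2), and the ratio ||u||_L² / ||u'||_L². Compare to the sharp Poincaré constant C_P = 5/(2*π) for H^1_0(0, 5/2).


||u||_L² / ||u'||_L² = 5*sqrt(3)/12 < C_P = 5/(2*π).

u(x) = -1·x^2·(5/2 − x)^2, so u'(x) = x*(-8*x^2 + 30*x - 25)/2.
u(x) = -1·x^2·(5/2 − x)^2 vanishes at x = 0 and x = 5/2, so u ∈ H^1_0(0, 5/2). Differentiate via the product rule and integrate the resulting polynomials term by term.
  ∫_0^5/2 u² dx = ∫_0^5/2 (x^8 - 10*x^7 + 75*x^6/2 - 125*x^5/2 + 625*x^4/16) dx. Term by term:
    ∫_0^5/2 x^8 dx = 1953125/4608;  ∫_0^5/2 -10*x^7 dx = -1953125/1024;  ∫_0^5/2 75*x^6/2 dx = 5859375/1792;
    ∫_0^5/2 -125*x^5/2 dx = -1953125/768;  ∫_0^5/2 625*x^4/16 dx = 390625/512.
  Sum: 1953125/4608 − 1953125/1024 + 5859375/1792 − 1953125/768 + 390625/512 = 390625/64512.
  ∫_0^5/2 (u')² dx = ∫_0^5/2 (16*x^6 - 120*x^5 + 325*x^4 - 375*x^3 + 625*x^2/4) dx. Term by term:
    ∫_0^5/2 16*x^6 dx = 78125/56;  ∫_0^5/2 -120*x^5 dx = -78125/16;  ∫_0^5/2 325*x^4 dx = 203125/32;
    ∫_0^5/2 -375*x^3 dx = -234375/64;  ∫_0^5/2 625*x^2/4 dx = 78125/96.
  Sum: 78125/56 − 78125/16 + 203125/32 − 234375/64 + 78125/96 = 15625/1344.
∫_0^5/2 u² dx = 390625/64512, so ||u||_L² = 625*sqrt(7)/672.
∫_0^5/2 (u')² dx = 15625/1344, so ||u'||_L² = 125*sqrt(21)/168.
Ratio ||u||_L² / ||u'||_L² = 5*sqrt(3)/12.
Sharp Poincaré constant on H^1_0(0, 5/2) is C_P = L/π = 5/(2*π), achieved by sin(2*π/5·x).
A polynomial bump cannot attain the sharp Poincaré constant (only the first sine eigenfunction does), so the ratio is strictly less than C_P, consistent with ||u||_L² ≤ C_P ||u'||_L².


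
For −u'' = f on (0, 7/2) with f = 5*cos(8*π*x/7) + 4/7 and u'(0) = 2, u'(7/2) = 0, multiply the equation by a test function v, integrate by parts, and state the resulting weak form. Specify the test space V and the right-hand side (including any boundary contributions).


V = H^1(0, 7/2) (v unrestricted at boundary; u is determined up to an additive constant); weak form: ∫_0^7/2 u'v' dx = ∫_0^7/2 (5*cos(8*π*x/7) + 4/7) v dx − 2·v(0) for all v ∈ V.

Multiply both sides by a test function v and integrate from 0 to 7/2:
  ∫_0^7/2 −u''(x) v(x) dx = ∫_0^7/2 f(x) v(x) dx.
Integrate the LHS by parts once:
  ∫_0^7/2 −u'' v dx = −[u'(x) v(x)]_0^7/2 + ∫_0^7/2 u'(x) v'(x) dx.
Thus ∫_0^7/2 u'(x) v'(x) dx = ∫_0^7/2 f(x) v(x) dx + [u'(x) v(x)]_0^7/2.
Choose V so that boundary terms are either known or forced to vanish.
u has inhomogeneous Neumann u'(0) = 2, u'(7/2) = 0. [u' v]_0^7/2 = (0)·v(7/2) − (2)·v(0) = − 2·v(0). Take V = H^1(0, 7/2); boundary term becomes part of RHS.
Weak formulation: find u (satisfying any essential BC) such that ∫_0^7/2 u'(x) v'(x) dx = ∫_0^7/2 f v dx − 2·v(0) for all v ∈ V (Neumann data are natural BCs: they enter the RHS as boundary terms).
Substituting f(x) = 5*cos(8*π*x/7) + 4/7, the right-hand side is ∫_0^7/2 (5*cos(8*π*x/7) + 4/7) v dx − 2·v(0).
Compatibility check (pure Neumann): taking v ≡ 1 ∈ V gives 0 = ∫_0^7/2 f dx + (0) − (2), i.e. ∫_0^7/2 f dx must equal u'(0) − u'(7/2) = 2. Indeed ∫_0^7/2 (5*cos(8*π*x/7) + 4/7) dx = 2, so the data are compatible. The solution is then unique only up to an additive constant (fix it e.g. by requiring ∫_0^7/2 u dx = 0).


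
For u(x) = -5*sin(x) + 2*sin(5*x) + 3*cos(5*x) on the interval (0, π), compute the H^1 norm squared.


||u||_{H^1(0,π)}^2 = 194*π

u'(x) = -15*sin(5*x) - 5*cos(x) + 10*cos(5*x).
Expand u² and (u')² and integrate term by term on (0, π), using: for integers n ≥ 1, ∫_0^π sin²(nx) dx = ∫_0^π cos²(nx) dx = π/2; for n ≠ n', ∫_0^π sin(nx)sin(n'x) dx = ∫_0^π cos(nx)cos(n'x) dx = 0; and by product-to-sum, ∫_0^π sin(nx)cos(n'x) dx = ½∫_0^π [sin((n+n')x) + sin((n−n')x)] dx, which is 0 when n+n' is even and 2n/(n²−n'²) when n+n' is odd (it need not vanish on (0, π)).
  u² squared terms: (-5)²·∫sin(x)² dx = 25·π/2 = 25*π/2;  (2)²·∫sin(5x)² dx = 4·π/2 = 2*π;  (3)²·∫cos(5x)² dx = 9·π/2 = 9*π/2.
  u² cross terms: 2·(-5)·(2)·∫sin(x)·sin(5x) dx = -20·(0) = 0;  2·(-5)·(3)·∫sin(x)·cos(5x) dx = -30·(0) = 0;  2·(2)·(3)·∫sin(5x)·cos(5x) dx = 12·(0) = 0.
  So ∫_0^π u² dx = 25*π/2 + 2*π + 9*π/2 + 0 + 0 + 0 = 19*π.
  (u')² squared terms: (-15)²·∫sin(5x)² dx = 225·π/2 = 225*π/2;  (-5)²·∫cos(x)² dx = 25·π/2 = 25*π/2;  (10)²·∫cos(5x)² dx = 100·π/2 = 50*π.
  (u')² cross terms: 2·(-15)·(-5)·∫sin(5x)·cos(x) dx = 150·(0) = 0;  2·(-15)·(10)·∫sin(5x)·cos(5x) dx = -300·(0) = 0;  2·(-5)·(10)·∫cos(x)·cos(5x) dx = -100·(0) = 0.
  So ∫_0^π (u')² dx = 225*π/2 + 25*π/2 + 50*π + 0 + 0 + 0 = 175*π.
||u||_{H^1}^2 = (19*π) + (175*π) = 194*π.


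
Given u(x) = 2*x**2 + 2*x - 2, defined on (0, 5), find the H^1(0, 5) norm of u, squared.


||u||_{H^1}^2 = 4390

The H^1 norm (squared) on an interval (0, L) is
  ||u||_{H^1}^2 = ∫_0^L u(x)^2 dx + ∫_0^L u'(x)^2 dx.
Compute u'(x) = 4*x + 2.
Then u(x)^2 = 4*x**4 + 8*x**3 - 4*x**2 - 8*x + 4 and u'(x)^2 = 16*x**2 + 16*x + 4.
Integrate each monomial from 0 to 5 using ∫_0^5 c·x^n dx = c·5^(n+1)/(n+1):
  ∫_0^5 u(x)^2 dx = ∫_0^5 (4*x^4 + 8*x^3 - 4*x^2 - 8*x + 4) dx. Term by term:
    ∫_0^5 4*x^4 dx = 2500;  ∫_0^5 8*x^3 dx = 1250;  ∫_0^5 -4*x^2 dx = -500/3;
    ∫_0^5 -8*x dx = -100;  ∫_0^5 4 dx = 20.
  Sum: 2500 + 1250 − 500/3 − 100 + 20 = 10510/3.
  ∫_0^5 u'(x)^2 dx = ∫_0^5 (16*x^2 + 16*x + 4) dx. Term by term:
    ∫_0^5 16*x^2 dx = 2000/3;  ∫_0^5 16*x dx = 200;  ∫_0^5 4 dx = 20.
  Sum: 2000/3 + 200 + 20 = 2660/3.
Adding: ||u||_{H^1}^2 = 10510/3 + 2660/3 = 4390.


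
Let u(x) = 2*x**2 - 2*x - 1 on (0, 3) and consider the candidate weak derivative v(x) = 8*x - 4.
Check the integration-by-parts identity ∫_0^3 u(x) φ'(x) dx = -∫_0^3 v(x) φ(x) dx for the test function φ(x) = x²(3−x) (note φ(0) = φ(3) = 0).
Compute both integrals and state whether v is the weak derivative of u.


LHS = -351/10, RHS = -351/5. No, v is not the weak derivative of u.

u(x) = 2*x**2 - 2*x - 1, classical derivative u'(x) = 4*x - 2.
φ(x) = x²(3−x), so φ'(x) = 3*x*(2 - x).
Note φ(0) = φ(3) = 0, so the boundary term u·φ vanishes.
LHS = ∫_0^3 u(x) φ'(x) dx = ∫_0^3 (-6*x^4 + 18*x^3 - 9*x^2 - 6*x) dx. Term by term:
  ∫_0^3 -6*x^4 dx = -1458/5;  ∫_0^3 18*x^3 dx = 729/2;  ∫_0^3 -9*x^2 dx = -81;
  ∫_0^3 -6*x dx = -27.
Sum: -1458/5 + 729/2 − 81 − 27 = -351/10.
So LHS = -351/10.
∫_0^3 v(x) φ(x) dx = ∫_0^3 (-8*x^4 + 28*x^3 - 12*x^2) dx. Term by term:
  ∫_0^3 -8*x^4 dx = -1944/5;  ∫_0^3 28*x^3 dx = 567;  ∫_0^3 -12*x^2 dx = -108.
Sum: -1944/5 + 567 − 108 = 351/5.
So RHS = -∫_0^3 v(x) φ(x) dx = -351/5.
LHS − RHS = 351/10 ≠ 0, so the identity fails.
(For a valid weak derivative the identity must hold for EVERY test function, in particular this one. The failure shows v is NOT the weak derivative of u.)
Correct weak derivative would be u'(x) = 4*x - 2.


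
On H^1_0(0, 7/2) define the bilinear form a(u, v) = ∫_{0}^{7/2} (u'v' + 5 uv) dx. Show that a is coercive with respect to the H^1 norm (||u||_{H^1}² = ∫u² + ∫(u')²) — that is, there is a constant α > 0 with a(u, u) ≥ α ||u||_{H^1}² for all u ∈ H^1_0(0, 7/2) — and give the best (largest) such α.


α = 1

Coercivity of a(·,·) on H^1_0(0, 7/2) means a(u, u) ≥ α ||u||_{H^1}² for every u ∈ H^1_0.
The interval has length L = 7/2, and Poincaré/coercivity depend only on L. Here a(u, u) = ∫(u')² + (5)·∫u².
Here c = 5 ≥ 1, so a(u,u) = ∫(u')² + c∫u² ≥ ∫(u')² + ∫u² = ||u||_{H^1}², i.e. α = 1 works. No larger α is possible: a(u,u) ≥ α||u||_{H^1}² means (1−α)∫(u')² ≥ (α−c)∫u², and for the modes u_n = sin(nπ(x−x₀)/L) (x₀ the left endpoint) one has ∫u_n²/∫(u_n')² = (L/(nπ))² → 0, so a(u_n,u_n)/||u_n||_{H^1}² → 1. Hence the optimal constant is α = 1.
Therefore α = 1.


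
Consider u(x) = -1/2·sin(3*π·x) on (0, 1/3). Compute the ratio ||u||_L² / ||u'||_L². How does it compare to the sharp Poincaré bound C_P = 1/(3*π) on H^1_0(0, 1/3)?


||u||_L² / ||u'||_L² = 1/(3*π) = C_P.

u(x) = -1/2·sin(3*π·x), so u'(x) = -3*π*cos(3*π*x)/2.
Writing u(x) = A·sin(kπx/L) with A = -1/2 and k = 1, use ∫_0^L sin²(kπx/L) dx = L/2 and ∫_0^L cos²(kπx/L) dx = L/2.
u² = 1/4·sin²(3*π·x) and (u')² = 9*π^2/4·cos²(3*π·x), and each of sin², cos² integrates to L/2 = 1/6 over (0, 1/3).
∫_0^1/3 u² dx = 1/24, so ||u||_L² = sqrt(6)/12.
∫_0^1/3 (u')² dx = 3*π^2/8, so ||u'||_L² = sqrt(6)*π/4.
Ratio ||u||_L² / ||u'||_L² = 1/(3*π).
Sharp Poincaré constant on H^1_0(0, 1/3) is C_P = L/π = 1/(3*π), achieved by sin(3*π·x).
This is the k = 1 eigenfunction (up to amplitude), so the ratio equals the sharp Poincaré constant exactly.


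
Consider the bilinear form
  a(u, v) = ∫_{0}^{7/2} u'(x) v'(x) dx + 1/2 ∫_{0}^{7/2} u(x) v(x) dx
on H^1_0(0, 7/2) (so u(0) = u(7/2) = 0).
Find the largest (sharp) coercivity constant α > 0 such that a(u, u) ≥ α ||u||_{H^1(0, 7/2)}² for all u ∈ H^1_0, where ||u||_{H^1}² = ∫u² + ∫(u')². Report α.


α = (49 + 8*π^2)/(2*(4*π^2 + 49))

Coercivity of a(·,·) on H^1_0(0, 7/2) means a(u, u) ≥ α ||u||_{H^1}² for every u ∈ H^1_0.
The interval has length L = 7/2, and Poincaré/coercivity depend only on L. Here a(u, u) = ∫(u')² + (1/2)·∫u².
Here 0 < c = 1/2 < 1. The condition a(u,u) ≥ α||u||_{H^1}² reads (1−α)∫(u')² ≥ (α−c)∫u². Any admissible α is ≤ 1 (rapidly oscillating u have ∫u²/∫(u')² → 0), and α = 1 would force 0 ≥ (1−c)∫u², impossible since c < 1; so 1−α > 0. By the sharp Poincaré inequality on H^1_0 of an interval of length L, ∫(u')² ≥ (π/L)²∫u² with equality for the first sine mode sin(π(x−x₀)/L) (x₀ the left endpoint), so the inequality holds for all u iff (1−α)(π/L)² ≥ α − c, i.e. α ≤ ((π/L)² + c)/((π/L)² + 1) = (1 + c(L/π)²)/(1 + (L/π)²). With (π/L)² = 4*π^2/49 and c = 1/2, the largest admissible constant is α = ((π/L)² + c)/((π/L)² + 1).
Simplifying, α = (49 + 8*π^2)/(2*(4*π^2 + 49)).


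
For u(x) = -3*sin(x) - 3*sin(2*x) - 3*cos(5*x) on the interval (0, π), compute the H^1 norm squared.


||u||_{H^1(0,π)}^2 = -624/7 + 297*π/2

u'(x) = 15*sin(5*x) - 3*cos(x) - 6*cos(2*x).
Expand u² and (u')² and integrate term by term on (0, π), using: for integers n ≥ 1, ∫_0^π sin²(nx) dx = ∫_0^π cos²(nx) dx = π/2; for n ≠ n', ∫_0^π sin(nx)sin(n'x) dx = ∫_0^π cos(nx)cos(n'x) dx = 0; and by product-to-sum, ∫_0^π sin(nx)cos(n'x) dx = ½∫_0^π [sin((n+n')x) + sin((n−n')x)] dx, which is 0 when n+n' is even and 2n/(n²−n'²) when n+n' is odd (it need not vanish on (0, π)).
  u² squared terms: (-3)²·∫cos(5x)² dx = 9·π/2 = 9*π/2;  (-3)²·∫sin(x)² dx = 9·π/2 = 9*π/2;  (-3)²·∫sin(2x)² dx = 9·π/2 = 9*π/2.
  u² cross terms: 2·(-3)·(-3)·∫cos(5x)·sin(x) dx = 18·(0) = 0;  2·(-3)·(-3)·∫cos(5x)·sin(2x) dx = 18·(-4/21) = -24/7;  2·(-3)·(-3)·∫sin(x)·sin(2x) dx = 18·(0) = 0.
  So ∫_0^π u² dx = 9*π/2 + 9*π/2 + 9*π/2 + 0 − 24/7 + 0 = -24/7 + 27*π/2.
  (u')² squared terms: (-6)²·∫cos(2x)² dx = 36·π/2 = 18*π;  (-3)²·∫cos(x)² dx = 9·π/2 = 9*π/2;  (15)²·∫sin(5x)² dx = 225·π/2 = 225*π/2.
  (u')² cross terms: 2·(-6)·(-3)·∫cos(2x)·cos(x) dx = 36·(0) = 0;  2·(-6)·(15)·∫cos(2x)·sin(5x) dx = -180·(10/21) = -600/7;  2·(-3)·(15)·∫cos(x)·sin(5x) dx = -90·(0) = 0.
  So ∫_0^π (u')² dx = 18*π + 9*π/2 + 225*π/2 + 0 − 600/7 + 0 = -600/7 + 135*π.
||u||_{H^1}^2 = (-24/7 + 27*π/2) + (-600/7 + 135*π) = -624/7 + 297*π/2.


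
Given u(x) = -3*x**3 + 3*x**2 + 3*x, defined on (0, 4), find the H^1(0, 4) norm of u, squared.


||u||_{H^1}^2 = 626316/35

The H^1 norm (squared) on an interval (0, L) is
  ||u||_{H^1}^2 = ∫_0^L u(x)^2 dx + ∫_0^L u'(x)^2 dx.
Compute u'(x) = -9*x**2 + 6*x + 3.
Then u(x)^2 = 9*x**6 - 18*x**5 - 9*x**4 + 18*x**3 + 9*x**2 and u'(x)^2 = 81*x**4 - 108*x**3 - 18*x**2 + 36*x + 9.
Integrate each monomial from 0 to 4 using ∫_0^4 c·x^n dx = c·4^(n+1)/(n+1):
  ∫_0^4 u(x)^2 dx = ∫_0^4 (9*x^6 - 18*x^5 - 9*x^4 + 18*x^3 + 9*x^2) dx. Term by term:
    ∫_0^4 9*x^6 dx = 147456/7;  ∫_0^4 -18*x^5 dx = -12288;  ∫_0^4 -9*x^4 dx = -9216/5;
    ∫_0^4 18*x^3 dx = 1152;  ∫_0^4 9*x^2 dx = 192.
  Sum: 147456/7 − 12288 − 9216/5 + 1152 + 192 = 289728/35.
  ∫_0^4 u'(x)^2 dx = ∫_0^4 (81*x^4 - 108*x^3 - 18*x^2 + 36*x + 9) dx. Term by term:
    ∫_0^4 81*x^4 dx = 82944/5;  ∫_0^4 -108*x^3 dx = -6912;  ∫_0^4 -18*x^2 dx = -384;
    ∫_0^4 36*x dx = 288;  ∫_0^4 9 dx = 36.
  Sum: 82944/5 − 6912 − 384 + 288 + 36 = 48084/5.
Adding: ||u||_{H^1}^2 = 289728/35 + 48084/5 = 626316/35.


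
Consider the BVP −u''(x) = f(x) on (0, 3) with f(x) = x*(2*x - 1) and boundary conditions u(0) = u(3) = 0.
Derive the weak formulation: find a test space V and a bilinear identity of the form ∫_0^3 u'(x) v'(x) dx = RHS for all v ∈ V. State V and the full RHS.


V = H^1_0(0, 3) (so v(0) = v(3) = 0); weak form: ∫_0^3 u'v' dx = ∫_0^3 (x*(2*x - 1)) v dx for all v ∈ V.

Multiply both sides by a test function v and integrate from 0 to 3:
  ∫_0^3 −u''(x) v(x) dx = ∫_0^3 f(x) v(x) dx.
Integrate the LHS by parts once:
  ∫_0^3 −u'' v dx = −[u'(x) v(x)]_0^3 + ∫_0^3 u'(x) v'(x) dx.
Thus ∫_0^3 u'(x) v'(x) dx = ∫_0^3 f(x) v(x) dx + [u'(x) v(x)]_0^3.
Choose V so that boundary terms are either known or forced to vanish.
u is Dirichlet: u(0) = u(3) = 0. Let V = H^1_0(0, 3); then v(0) = v(3) = 0, and [u' v]_0^3 = 0.
Weak formulation: find u (satisfying any essential BC) such that ∫_0^3 u'(x) v'(x) dx = ∫_0^3 f v dx for all v ∈ V.
Substituting f(x) = x*(2*x - 1), the right-hand side is ∫_0^3 (x*(2*x - 1)) v dx.


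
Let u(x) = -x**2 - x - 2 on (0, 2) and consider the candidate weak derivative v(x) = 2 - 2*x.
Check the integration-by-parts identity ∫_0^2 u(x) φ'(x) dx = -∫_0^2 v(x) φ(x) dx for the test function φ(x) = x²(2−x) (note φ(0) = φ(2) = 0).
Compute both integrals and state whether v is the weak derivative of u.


LHS = 68/15, RHS = 8/15. No, v is not the weak derivative of u.

u(x) = -x**2 - x - 2, classical derivative u'(x) = -2*x - 1.
φ(x) = x²(2−x), so φ'(x) = x*(4 - 3*x).
Note φ(0) = φ(2) = 0, so the boundary term u·φ vanishes.
LHS = ∫_0^2 u(x) φ'(x) dx = ∫_0^2 (3*x^4 - x^3 + 2*x^2 - 8*x) dx. Term by term:
  ∫_0^2 3*x^4 dx = 96/5;  ∫_0^2 -x^3 dx = -4;  ∫_0^2 2*x^2 dx = 16/3;
  ∫_0^2 -8*x dx = -16.
Sum: 96/5 − 4 + 16/3 − 16 = 68/15.
So LHS = 68/15.
∫_0^2 v(x) φ(x) dx = ∫_0^2 (2*x^4 - 6*x^3 + 4*x^2) dx. Term by term:
  ∫_0^2 2*x^4 dx = 64/5;  ∫_0^2 -6*x^3 dx = -24;  ∫_0^2 4*x^2 dx = 32/3.
Sum: 64/5 − 24 + 32/3 = -8/15.
So RHS = -∫_0^2 v(x) φ(x) dx = 8/15.
LHS − RHS = 4 ≠ 0, so the identity fails.
(For a valid weak derivative the identity must hold for EVERY test function, in particular this one. The failure shows v is NOT the weak derivative of u.)
Correct weak derivative would be u'(x) = -2*x - 1.


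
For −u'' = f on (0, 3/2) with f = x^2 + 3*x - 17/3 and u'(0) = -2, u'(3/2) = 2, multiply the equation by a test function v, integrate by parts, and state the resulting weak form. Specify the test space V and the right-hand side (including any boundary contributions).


V = H^1(0, 3/2) (v unrestricted at boundary; u is determined up to an additive constant); weak form: ∫_0^3/2 u'v' dx = ∫_0^3/2 (x^2 + 3*x - 17/3) v dx + 2·v(3/2) + 2·v(0) for all v ∈ V.

Multiply both sides by a test function v and integrate from 0 to 3/2:
  ∫_0^3/2 −u''(x) v(x) dx = ∫_0^3/2 f(x) v(x) dx.
Integrate the LHS by parts once:
  ∫_0^3/2 −u'' v dx = −[u'(x) v(x)]_0^3/2 + ∫_0^3/2 u'(x) v'(x) dx.
Thus ∫_0^3/2 u'(x) v'(x) dx = ∫_0^3/2 f(x) v(x) dx + [u'(x) v(x)]_0^3/2.
Choose V so that boundary terms are either known or forced to vanish.
u has inhomogeneous Neumann u'(0) = -2, u'(3/2) = 2. [u' v]_0^3/2 = (2)·v(3/2) − (-2)·v(0) = 2·v(3/2) + 2·v(0). Take V = H^1(0, 3/2); boundary term becomes part of RHS.
Weak formulation: find u (satisfying any essential BC) such that ∫_0^3/2 u'(x) v'(x) dx = ∫_0^3/2 f v dx + 2·v(3/2) + 2·v(0) for all v ∈ V (Neumann data are natural BCs: they enter the RHS as boundary terms).
Substituting f(x) = x^2 + 3*x - 17/3, the right-hand side is ∫_0^3/2 (x^2 + 3*x - 17/3) v dx + 2·v(3/2) + 2·v(0).
Compatibility check (pure Neumann): taking v ≡ 1 ∈ V gives 0 = ∫_0^3/2 f dx + (2) − (-2), i.e. ∫_0^3/2 f dx must equal u'(0) − u'(3/2) = -4. Indeed ∫_0^3/2 (x^2 + 3*x - 17/3) dx = -4, so the data are compatible. The solution is then unique only up to an additive constant (fix it e.g. by requiring ∫_0^3/2 u dx = 0).
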